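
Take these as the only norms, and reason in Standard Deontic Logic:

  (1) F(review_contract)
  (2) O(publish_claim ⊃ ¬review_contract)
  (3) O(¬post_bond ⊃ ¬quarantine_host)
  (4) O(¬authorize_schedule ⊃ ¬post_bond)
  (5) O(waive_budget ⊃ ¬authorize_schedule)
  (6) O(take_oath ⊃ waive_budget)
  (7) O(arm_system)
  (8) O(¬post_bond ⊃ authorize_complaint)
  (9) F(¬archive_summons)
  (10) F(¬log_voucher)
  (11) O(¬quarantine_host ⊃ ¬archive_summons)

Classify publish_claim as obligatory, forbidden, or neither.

Neither

Premise 2 is O(publish_claim ⊃ ¬review_contract); even if O(¬review_contract) held, inferring O(publish_claim) would be affirming the consequent — invalid.
No premise or chain of K-axiom applications forces O(publish_claim), and none forces O(¬publish_claim). So publish_claim is neither obligatory nor forbidden under these norms.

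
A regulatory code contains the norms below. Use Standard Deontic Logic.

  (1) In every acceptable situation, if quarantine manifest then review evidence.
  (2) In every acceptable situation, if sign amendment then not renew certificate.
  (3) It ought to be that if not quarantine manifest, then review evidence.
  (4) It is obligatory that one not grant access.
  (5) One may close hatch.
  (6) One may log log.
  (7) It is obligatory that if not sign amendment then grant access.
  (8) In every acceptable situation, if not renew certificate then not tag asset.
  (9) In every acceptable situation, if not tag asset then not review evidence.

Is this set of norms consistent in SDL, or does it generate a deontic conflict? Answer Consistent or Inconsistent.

Premises 1 and 3 are O(quarantine_manifest → review_evidence) and O(¬quarantine_manifest → review_evidence); every ideal world satisfies quarantine_manifest or ¬quarantine_manifest, so in either case review_evidence holds — hence O(review_evidence).
Premise 9 is O(¬tag_asset → ¬review_evidence); contrapositively O(review_evidence → tag_asset). Since O(review_evidence) holds, K gives O(tag_asset).
Premise 8, O(¬renew_certificate → ¬tag_asset), contraposes to O(tag_asset → renew_certificate); with O(tag_asset) we get O(renew_certificate).
The contrapositive of premise 2 (O(sign_amendment → ¬renew_certificate)) is O(renew_certificate → ¬sign_amendment), and O(renew_certificate) is already established, so O(¬sign_amendment).
Premise 7 is O(¬sign_amendment → grant_access); since O(¬sign_amendment), deontic closure gives O(grant_access).
Yet premise 4 states O(¬grant_access).
We now have both O(grant_access) and O(¬grant_access) — grant_access is simultaneously obligatory and forbidden, violating the D-axiom.

Inconsistent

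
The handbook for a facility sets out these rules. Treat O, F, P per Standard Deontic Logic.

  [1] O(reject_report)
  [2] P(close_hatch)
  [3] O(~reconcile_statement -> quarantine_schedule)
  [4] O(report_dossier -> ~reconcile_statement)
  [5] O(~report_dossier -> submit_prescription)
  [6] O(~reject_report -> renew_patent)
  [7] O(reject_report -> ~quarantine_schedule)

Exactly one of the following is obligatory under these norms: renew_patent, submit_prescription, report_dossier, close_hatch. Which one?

submit_prescription

Premise 1 gives O(reject_report).
From O(reject_report) and premise 7, O(reject_report -> ~quarantine_schedule), we obtain O(~quarantine_schedule).
Premise 3, O(~reconcile_statement -> quarantine_schedule), contraposes to O(~quarantine_schedule -> reconcile_statement); with O(~quarantine_schedule) we get O(reconcile_statement).
The contrapositive of premise 4 (O(report_dossier -> ~reconcile_statement)) is O(reconcile_statement -> ~report_dossier), and O(reconcile_statement) is already established, so O(~report_dossier).
Applying K to premise 5 (O(~report_dossier -> submit_prescription)) and O(~report_dossier) yields O(submit_prescription).
So O(submit_prescription) holds — submit_prescription is obligatory. None of the other listed options is made obligatory by any chain of premises.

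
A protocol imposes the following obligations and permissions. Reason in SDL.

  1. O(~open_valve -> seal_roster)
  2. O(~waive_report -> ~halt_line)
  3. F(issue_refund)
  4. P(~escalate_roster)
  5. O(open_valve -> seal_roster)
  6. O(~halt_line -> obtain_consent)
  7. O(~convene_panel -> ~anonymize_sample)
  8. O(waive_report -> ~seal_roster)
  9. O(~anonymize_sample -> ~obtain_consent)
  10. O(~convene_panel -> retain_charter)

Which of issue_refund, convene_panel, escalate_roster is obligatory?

convene_panel

Premises 5 and 1 cover both cases: O(open_valve -> seal_roster) and O(~open_valve -> seal_roster). Since open_valve ∨ ~open_valve is a tautology, O(seal_roster) follows.
Premise 8 is O(waive_report -> ~seal_roster); contrapositively O(seal_roster -> ~waive_report). Since O(seal_roster) holds, K gives O(~waive_report).
Premise 2 is O(~waive_report -> ~halt_line); since O(~waive_report), deontic closure gives O(~halt_line).
With premise 6, O(~halt_line -> obtain_consent), the K-axiom yields O(obtain_consent).
Premise 9, O(~anonymize_sample -> ~obtain_consent), contraposes to O(obtain_consent -> anonymize_sample); with O(obtain_consent) we get O(anonymize_sample).
The contrapositive of premise 7 (O(~convene_panel -> ~anonymize_sample)) is O(anonymize_sample -> convene_panel), and O(anonymize_sample) is already established, so O(convene_panel).
So O(convene_panel) holds — convene_panel is obligatory. None of the other listed options is made obligatory by any chain of premises.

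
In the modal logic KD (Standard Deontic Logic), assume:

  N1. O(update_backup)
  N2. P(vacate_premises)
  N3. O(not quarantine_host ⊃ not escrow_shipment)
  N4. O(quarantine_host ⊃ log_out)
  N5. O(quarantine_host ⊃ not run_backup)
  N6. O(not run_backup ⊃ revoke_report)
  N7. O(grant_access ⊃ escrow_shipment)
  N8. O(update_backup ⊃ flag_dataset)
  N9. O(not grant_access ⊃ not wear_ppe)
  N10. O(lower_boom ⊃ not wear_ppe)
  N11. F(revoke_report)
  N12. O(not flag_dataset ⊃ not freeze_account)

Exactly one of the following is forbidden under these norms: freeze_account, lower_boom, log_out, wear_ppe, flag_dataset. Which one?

F(revoke_report) at premise 11 means O(not revoke_report).
The contrapositive of premise 6 (O(not run_backup ⊃ revoke_report)) is O(not revoke_report ⊃ run_backup), and O(not revoke_report) is already established, so O(run_backup).
Premise 5 is O(quarantine_host ⊃ not run_backup); contrapositively O(run_backup ⊃ not quarantine_host). Since O(run_backup) holds, K gives O(not quarantine_host).
Applying K to premise 3 (O(not quarantine_host ⊃ not escrow_shipment)) and O(not quarantine_host) yields O(not escrow_shipment).
The contrapositive of premise 7 (O(grant_access ⊃ escrow_shipment)) is O(not escrow_shipment ⊃ not grant_access), and O(not escrow_shipment) is already established, so O(not grant_access).
From O(not grant_access) and premise 9, O(not grant_access ⊃ not wear_ppe), we obtain O(not wear_ppe).
So O(not wear_ppe) holds, i.e. wear_ppe is forbidden. None of the other listed options is forbidden under the premises.

wear_ppe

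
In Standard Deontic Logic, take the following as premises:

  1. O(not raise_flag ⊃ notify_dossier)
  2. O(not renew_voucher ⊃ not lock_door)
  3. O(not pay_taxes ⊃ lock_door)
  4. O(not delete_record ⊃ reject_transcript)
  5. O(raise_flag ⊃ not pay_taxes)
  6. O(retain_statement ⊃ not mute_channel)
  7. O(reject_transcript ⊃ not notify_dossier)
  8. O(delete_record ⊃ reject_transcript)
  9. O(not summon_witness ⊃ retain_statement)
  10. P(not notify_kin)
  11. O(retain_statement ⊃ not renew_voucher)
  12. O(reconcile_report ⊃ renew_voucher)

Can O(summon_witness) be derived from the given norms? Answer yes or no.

Premises 4 and 8 are O(not delete_record ⊃ reject_transcript) and O(delete_record ⊃ reject_transcript); every ideal world satisfies not delete_record or delete_record, so in either case reject_transcript holds — hence O(reject_transcript).
From O(reject_transcript) and premise 7, O(reject_transcript ⊃ not notify_dossier), we obtain O(not notify_dossier).
Premise 1, O(not raise_flag ⊃ notify_dossier), contraposes to O(not notify_dossier ⊃ raise_flag); with O(not notify_dossier) we get O(raise_flag).
Premise 5 is O(raise_flag ⊃ not pay_taxes); since O(raise_flag), deontic closure gives O(not pay_taxes).
Applying K to premise 3 (O(not pay_taxes ⊃ lock_door)) and O(not pay_taxes) yields O(lock_door).
Premise 2 is O(not renew_voucher ⊃ not lock_door); contrapositively O(lock_door ⊃ renew_voucher). Since O(lock_door) holds, K gives O(renew_voucher).
Premise 11 is O(retain_statement ⊃ not renew_voucher); contrapositively O(renew_voucher ⊃ not retain_statement). Since O(renew_voucher) holds, K gives O(not retain_statement).
The contrapositive of premise 9 (O(not summon_witness ⊃ retain_statement)) is O(not retain_statement ⊃ summon_witness), and O(not retain_statement) is already established, so O(summon_witness).
Premises 6, 10, 12 do not contribute to this derivation.
So O(summon_witness) follows.

Yes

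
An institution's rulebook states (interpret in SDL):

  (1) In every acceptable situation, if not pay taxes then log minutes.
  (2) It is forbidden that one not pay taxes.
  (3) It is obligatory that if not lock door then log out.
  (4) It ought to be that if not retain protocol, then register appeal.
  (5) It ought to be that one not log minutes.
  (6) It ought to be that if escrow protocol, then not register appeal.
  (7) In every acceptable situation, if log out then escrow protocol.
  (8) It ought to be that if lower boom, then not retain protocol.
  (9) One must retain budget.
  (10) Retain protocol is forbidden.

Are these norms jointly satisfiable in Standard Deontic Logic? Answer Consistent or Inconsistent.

Consistent

Premise 1 is O(¬pay_taxes → log_minutes), but O(¬pay_taxes) is not derivable from the premises, so it does not yield O(log_minutes).
So O(log_minutes) is not derivable, and the apparent clash with O(¬log_minutes) does not arise.
A world satisfying every obligation exists (e.g. escrow_protocol=false, lock_door=true, log_minutes=false, log_out=false, lower_boom=false, pay_taxes=true, register_appeal=true, retain_budget=true, retain_protocol=false); no atom is both obligatory and forbidden, so the set is consistent.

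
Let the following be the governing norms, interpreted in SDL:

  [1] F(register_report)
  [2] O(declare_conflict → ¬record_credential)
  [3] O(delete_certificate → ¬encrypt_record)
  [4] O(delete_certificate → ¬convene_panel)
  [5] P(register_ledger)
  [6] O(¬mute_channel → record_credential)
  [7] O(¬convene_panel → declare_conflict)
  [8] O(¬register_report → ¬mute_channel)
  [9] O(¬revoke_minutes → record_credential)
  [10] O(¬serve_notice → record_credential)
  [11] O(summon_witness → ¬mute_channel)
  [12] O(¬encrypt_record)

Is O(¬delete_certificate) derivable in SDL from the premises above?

F(register_report) at premise 1 means O(¬register_report).
Premise 8 is O(¬register_report → ¬mute_channel); since O(¬register_report), deontic closure gives O(¬mute_channel).
Applying K to premise 6 (O(¬mute_channel → record_credential)) and O(¬mute_channel) yields O(record_credential).
Premise 2 is O(declare_conflict → ¬record_credential); contrapositively O(record_credential → ¬declare_conflict). Since O(record_credential) holds, K gives O(¬declare_conflict).
Premise 7, O(¬convene_panel → declare_conflict), contraposes to O(¬declare_conflict → convene_panel); with O(¬declare_conflict) we get O(convene_panel).
Premise 4, O(delete_certificate → ¬convene_panel), contraposes to O(convene_panel → ¬delete_certificate); with O(convene_panel) we get O(¬delete_certificate).
Premises 3, 5, 9, 10, 11, 12 do not contribute to this derivation.
So O(¬delete_certificate) follows.

Yes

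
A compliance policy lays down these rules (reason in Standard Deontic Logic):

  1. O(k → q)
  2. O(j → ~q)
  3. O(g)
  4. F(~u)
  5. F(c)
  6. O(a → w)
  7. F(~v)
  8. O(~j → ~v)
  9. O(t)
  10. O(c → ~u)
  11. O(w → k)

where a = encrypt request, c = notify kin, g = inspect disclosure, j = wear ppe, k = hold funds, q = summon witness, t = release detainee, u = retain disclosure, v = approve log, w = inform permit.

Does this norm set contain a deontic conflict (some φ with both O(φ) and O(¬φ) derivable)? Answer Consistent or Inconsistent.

Premise 10 is O(c → ~u), but O(c) is not derivable from the premises, so it does not yield O(~u).
So O(~u) is not derivable, and the apparent clash with O(u) does not arise.
A world satisfying every obligation exists (e.g. a=false, c=false, g=true, j=true, k=false, q=false, t=true, u=true, v=true, w=false); no atom is both obligatory and forbidden, so the set is consistent.

Consistent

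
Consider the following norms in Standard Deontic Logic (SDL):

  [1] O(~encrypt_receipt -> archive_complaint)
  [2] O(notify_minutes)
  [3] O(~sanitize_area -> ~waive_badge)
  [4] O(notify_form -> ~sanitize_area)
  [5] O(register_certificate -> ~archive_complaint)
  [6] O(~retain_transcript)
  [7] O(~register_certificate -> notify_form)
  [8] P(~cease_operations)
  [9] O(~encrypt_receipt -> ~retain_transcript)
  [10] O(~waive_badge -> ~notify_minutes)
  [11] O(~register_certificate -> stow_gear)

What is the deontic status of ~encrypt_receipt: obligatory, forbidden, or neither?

Premise 2 gives O(notify_minutes).
The contrapositive of premise 10 (O(~waive_badge -> ~notify_minutes)) is O(notify_minutes -> waive_badge), and O(notify_minutes) is already established, so O(waive_badge).
Premise 3 is O(~sanitize_area -> ~waive_badge); contrapositively O(waive_badge -> sanitize_area). Since O(waive_badge) holds, K gives O(sanitize_area).
The contrapositive of premise 4 (O(notify_form -> ~sanitize_area)) is O(sanitize_area -> ~notify_form), and O(sanitize_area) is already established, so O(~notify_form).
The contrapositive of premise 7 (O(~register_certificate -> notify_form)) is O(~notify_form -> register_certificate), and O(~notify_form) is already established, so O(register_certificate).
Applying K to premise 5 (O(register_certificate -> ~archive_complaint)) and O(register_certificate) yields O(~archive_complaint).
Premise 1 is O(~encrypt_receipt -> archive_complaint); contrapositively O(~archive_complaint -> encrypt_receipt). Since O(~archive_complaint) holds, K gives O(encrypt_receipt).
Premises 6, 8, 9, 11 do not contribute to this derivation.
Thus O(encrypt_receipt), which is F(~encrypt_receipt): ~encrypt_receipt is forbidden.

Forbidden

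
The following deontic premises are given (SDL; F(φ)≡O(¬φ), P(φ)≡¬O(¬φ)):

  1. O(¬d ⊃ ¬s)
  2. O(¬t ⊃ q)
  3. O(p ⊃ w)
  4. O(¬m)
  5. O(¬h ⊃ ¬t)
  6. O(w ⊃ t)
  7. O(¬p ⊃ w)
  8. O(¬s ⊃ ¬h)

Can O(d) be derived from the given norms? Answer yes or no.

By case analysis on p: premise 3 gives O(p ⊃ w) and premise 7 gives O(¬p ⊃ w), so O(w) either way.
Premise 6 is O(w ⊃ t); since O(w), deontic closure gives O(t).
The contrapositive of premise 5 (O(¬h ⊃ ¬t)) is O(t ⊃ h), and O(t) is already established, so O(h).
Premise 8, O(¬s ⊃ ¬h), contraposes to O(h ⊃ s); with O(h) we get O(s).
Premise 1 is O(¬d ⊃ ¬s); contrapositively O(s ⊃ d). Since O(s) holds, K gives O(d).
Premises 2, 4 do not contribute to this derivation.
So O(d) follows.

Yes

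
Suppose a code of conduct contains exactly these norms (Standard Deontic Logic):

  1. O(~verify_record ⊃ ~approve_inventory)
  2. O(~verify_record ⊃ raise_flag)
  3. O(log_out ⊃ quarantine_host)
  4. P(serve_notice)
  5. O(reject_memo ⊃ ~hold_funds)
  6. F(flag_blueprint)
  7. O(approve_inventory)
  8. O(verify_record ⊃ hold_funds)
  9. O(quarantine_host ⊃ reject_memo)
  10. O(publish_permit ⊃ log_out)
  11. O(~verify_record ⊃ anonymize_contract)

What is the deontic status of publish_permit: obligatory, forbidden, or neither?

Premise 7 states O(approve_inventory) outright.
Premise 1, O(~verify_record ⊃ ~approve_inventory), contraposes to O(approve_inventory ⊃ verify_record); with O(approve_inventory) we get O(verify_record).
Applying K to premise 8 (O(verify_record ⊃ hold_funds)) and O(verify_record) yields O(hold_funds).
Premise 5, O(reject_memo ⊃ ~hold_funds), contraposes to O(hold_funds ⊃ ~reject_memo); with O(hold_funds) we get O(~reject_memo).
The contrapositive of premise 9 (O(quarantine_host ⊃ reject_memo)) is O(~reject_memo ⊃ ~quarantine_host), and O(~reject_memo) is already established, so O(~quarantine_host).
Premise 3 is O(log_out ⊃ quarantine_host); contrapositively O(~quarantine_host ⊃ ~log_out). Since O(~quarantine_host) holds, K gives O(~log_out).
Premise 10, O(publish_permit ⊃ log_out), contraposes to O(~log_out ⊃ ~publish_permit); with O(~log_out) we get O(~publish_permit).
Premises 2, 4, 6, 11 do not contribute to this derivation.
Thus O(~publish_permit), which is F(publish_permit): publish_permit is forbidden.

Forbidden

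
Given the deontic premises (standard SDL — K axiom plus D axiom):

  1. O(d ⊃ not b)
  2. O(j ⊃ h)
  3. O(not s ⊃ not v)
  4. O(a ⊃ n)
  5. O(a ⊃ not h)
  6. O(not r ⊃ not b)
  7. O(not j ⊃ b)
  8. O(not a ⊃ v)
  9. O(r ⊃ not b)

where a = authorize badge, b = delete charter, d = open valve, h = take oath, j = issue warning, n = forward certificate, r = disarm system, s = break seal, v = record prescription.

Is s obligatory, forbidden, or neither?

Premises 6 and 9 cover both cases: O(not r ⊃ not b) and O(r ⊃ not b). Since not r ∨ r is a tautology, O(not b) follows.
The contrapositive of premise 7 (O(not j ⊃ b)) is O(not b ⊃ j), and O(not b) is already established, so O(j).
From O(j) and premise 2, O(j ⊃ h), we obtain O(h).
Premise 5, O(a ⊃ not h), contraposes to O(h ⊃ not a); with O(h) we get O(not a).
With premise 8, O(not a ⊃ v), the K-axiom yields O(v).
Premise 3, O(not s ⊃ not v), contraposes to O(v ⊃ s); with O(v) we get O(s).
Premises 1, 4 do not contribute to this derivation.
Hence s is obligatory.

Obligatory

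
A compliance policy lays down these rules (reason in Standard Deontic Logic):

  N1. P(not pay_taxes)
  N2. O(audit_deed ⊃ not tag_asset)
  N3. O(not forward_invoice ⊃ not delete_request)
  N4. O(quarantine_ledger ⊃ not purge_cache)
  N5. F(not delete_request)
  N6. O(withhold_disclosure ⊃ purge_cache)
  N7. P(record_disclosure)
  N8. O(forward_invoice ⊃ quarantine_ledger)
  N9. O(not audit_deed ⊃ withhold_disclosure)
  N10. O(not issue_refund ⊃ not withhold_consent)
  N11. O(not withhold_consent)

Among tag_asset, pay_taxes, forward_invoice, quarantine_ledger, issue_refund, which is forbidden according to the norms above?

tag_asset

F(not delete_request) at premise 5 means O(delete_request).
The contrapositive of premise 3 (O(not forward_invoice ⊃ not delete_request)) is O(delete_request ⊃ forward_invoice), and O(delete_request) is already established, so O(forward_invoice).
From O(forward_invoice) and premise 8, O(forward_invoice ⊃ quarantine_ledger), we obtain O(quarantine_ledger).
Premise 4 is O(quarantine_ledger ⊃ not purge_cache); since O(quarantine_ledger), deontic closure gives O(not purge_cache).
Premise 6 is O(withhold_disclosure ⊃ purge_cache); contrapositively O(not purge_cache ⊃ not withhold_disclosure). Since O(not purge_cache) holds, K gives O(not withhold_disclosure).
The contrapositive of premise 9 (O(not audit_deed ⊃ withhold_disclosure)) is O(not withhold_disclosure ⊃ audit_deed), and O(not withhold_disclosure) is already established, so O(audit_deed).
Applying K to premise 2 (O(audit_deed ⊃ not tag_asset)) and O(audit_deed) yields O(not tag_asset).
So O(not tag_asset) holds, i.e. tag_asset is forbidden. None of the other listed options is forbidden under the premises.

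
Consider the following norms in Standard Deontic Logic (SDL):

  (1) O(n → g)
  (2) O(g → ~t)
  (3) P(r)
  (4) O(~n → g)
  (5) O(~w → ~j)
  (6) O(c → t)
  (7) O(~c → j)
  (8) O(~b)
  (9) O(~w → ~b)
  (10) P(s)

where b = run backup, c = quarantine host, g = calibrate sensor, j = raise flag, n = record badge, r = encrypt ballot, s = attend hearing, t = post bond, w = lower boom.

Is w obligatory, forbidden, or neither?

Premises 1 and 4 cover both cases: O(n → g) and O(~n → g). Since n ∨ ~n is a tautology, O(g) follows.
Premise 2 is O(g → ~t); since O(g), deontic closure gives O(~t).
Premise 6, O(c → t), contraposes to O(~t → ~c); with O(~t) we get O(~c).
Applying K to premise 7 (O(~c → j)) and O(~c) yields O(j).
Premise 5, O(~w → ~j), contraposes to O(j → w); with O(j) we get O(w).
Premises 3, 8, 9, 10 do not contribute to this derivation.
Hence w is obligatory.

Obligatory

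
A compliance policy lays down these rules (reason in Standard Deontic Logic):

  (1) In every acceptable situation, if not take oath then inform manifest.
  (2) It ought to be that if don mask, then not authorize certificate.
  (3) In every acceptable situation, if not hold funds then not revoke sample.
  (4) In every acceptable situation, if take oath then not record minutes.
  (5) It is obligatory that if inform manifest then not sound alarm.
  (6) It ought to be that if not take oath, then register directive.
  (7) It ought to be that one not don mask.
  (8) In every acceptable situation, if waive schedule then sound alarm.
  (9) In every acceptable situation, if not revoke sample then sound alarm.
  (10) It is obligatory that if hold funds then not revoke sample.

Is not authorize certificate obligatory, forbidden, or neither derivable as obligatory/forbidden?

Premise 2 is O(don_mask → ¬authorize_certificate), but O(don_mask) is not derivable from the premises, so it does not yield O(¬authorize_certificate).
No premise or chain of K-axiom applications forces O(¬authorize_certificate), and none forces O(authorize_certificate). So ¬authorize_certificate is neither obligatory nor forbidden under these norms.

Neither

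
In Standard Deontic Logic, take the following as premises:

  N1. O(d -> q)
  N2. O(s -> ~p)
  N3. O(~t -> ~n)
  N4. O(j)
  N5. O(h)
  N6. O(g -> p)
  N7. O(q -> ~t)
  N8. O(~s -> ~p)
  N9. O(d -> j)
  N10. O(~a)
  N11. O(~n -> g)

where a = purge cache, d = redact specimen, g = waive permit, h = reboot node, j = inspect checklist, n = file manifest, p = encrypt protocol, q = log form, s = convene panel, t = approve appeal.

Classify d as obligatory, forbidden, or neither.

Forbidden

Premises 2 and 8 are O(s -> ~p) and O(~s -> ~p); every ideal world satisfies s or ~s, so in either case ~p holds — hence O(~p).
Premise 6 is O(g -> p); contrapositively O(~p -> ~g). Since O(~p) holds, K gives O(~g).
Premise 11 is O(~n -> g); contrapositively O(~g -> n). Since O(~g) holds, K gives O(n).
Premise 3, O(~t -> ~n), contraposes to O(n -> t); with O(n) we get O(t).
Premise 7, O(q -> ~t), contraposes to O(t -> ~q); with O(t) we get O(~q).
The contrapositive of premise 1 (O(d -> q)) is O(~q -> ~d), and O(~q) is already established, so O(~d).
Premises 4, 5, 9, 10 do not contribute to this derivation.
Thus O(~d), which is F(d): d is forbidden.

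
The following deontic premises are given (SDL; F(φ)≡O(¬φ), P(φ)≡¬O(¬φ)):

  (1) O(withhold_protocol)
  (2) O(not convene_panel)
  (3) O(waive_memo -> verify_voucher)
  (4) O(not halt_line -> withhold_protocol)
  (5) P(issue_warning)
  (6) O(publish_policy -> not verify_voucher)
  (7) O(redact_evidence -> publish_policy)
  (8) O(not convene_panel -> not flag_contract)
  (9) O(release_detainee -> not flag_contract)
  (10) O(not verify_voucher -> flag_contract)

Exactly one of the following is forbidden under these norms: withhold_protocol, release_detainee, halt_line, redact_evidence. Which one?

Premise 2 states O(not convene_panel) outright.
With premise 8, O(not convene_panel -> not flag_contract), the K-axiom yields O(not flag_contract).
Premise 10, O(not verify_voucher -> flag_contract), contraposes to O(not flag_contract -> verify_voucher); with O(not flag_contract) we get O(verify_voucher).
Premise 6, O(publish_policy -> not verify_voucher), contraposes to O(verify_voucher -> not publish_policy); with O(verify_voucher) we get O(not publish_policy).
The contrapositive of premise 7 (O(redact_evidence -> publish_policy)) is O(not publish_policy -> not redact_evidence), and O(not publish_policy) is already established, so O(not redact_evidence).
So O(not redact_evidence) holds, i.e. redact_evidence is forbidden. None of the other listed options is forbidden under the premises.

redact_evidence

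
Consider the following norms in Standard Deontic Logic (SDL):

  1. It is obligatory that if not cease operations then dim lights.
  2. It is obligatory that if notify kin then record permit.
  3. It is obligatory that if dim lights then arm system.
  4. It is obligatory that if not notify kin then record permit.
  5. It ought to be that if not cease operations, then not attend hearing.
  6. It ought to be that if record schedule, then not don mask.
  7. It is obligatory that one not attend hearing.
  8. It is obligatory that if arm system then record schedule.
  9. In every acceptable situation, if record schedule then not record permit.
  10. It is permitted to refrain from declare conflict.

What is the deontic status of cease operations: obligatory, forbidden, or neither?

Premises 4 and 2 cover both cases: O(¬notify_kin → record_permit) and O(notify_kin → record_permit). Since ¬notify_kin ∨ notify_kin is a tautology, O(record_permit) follows.
Premise 9 is O(record_schedule → ¬record_permit); contrapositively O(record_permit → ¬record_schedule). Since O(record_permit) holds, K gives O(¬record_schedule).
The contrapositive of premise 8 (O(arm_system → record_schedule)) is O(¬record_schedule → ¬arm_system), and O(¬record_schedule) is already established, so O(¬arm_system).
The contrapositive of premise 3 (O(dim_lights → arm_system)) is O(¬arm_system → ¬dim_lights), and O(¬arm_system) is already established, so O(¬dim_lights).
Premise 1, O(¬cease_operations → dim_lights), contraposes to O(¬dim_lights → cease_operations); with O(¬dim_lights) we get O(cease_operations).
Premises 5, 6, 7, 10 do not contribute to this derivation.
Hence cease_operations is obligatory.

Obligatory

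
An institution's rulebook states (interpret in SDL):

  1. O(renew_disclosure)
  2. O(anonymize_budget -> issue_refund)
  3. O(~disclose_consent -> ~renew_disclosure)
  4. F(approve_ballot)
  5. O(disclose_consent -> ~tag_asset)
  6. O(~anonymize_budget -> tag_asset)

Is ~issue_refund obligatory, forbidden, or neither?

Premise 1 states O(renew_disclosure) outright.
Premise 3 is O(~disclose_consent -> ~renew_disclosure); contrapositively O(renew_disclosure -> disclose_consent). Since O(renew_disclosure) holds, K gives O(disclose_consent).
From O(disclose_consent) and premise 5, O(disclose_consent -> ~tag_asset), we obtain O(~tag_asset).
Premise 6 is O(~anonymize_budget -> tag_asset); contrapositively O(~tag_asset -> anonymize_budget). Since O(~tag_asset) holds, K gives O(anonymize_budget).
With premise 2, O(anonymize_budget -> issue_refund), the K-axiom yields O(issue_refund).
Premise 4 does not contribute to this derivation.
Thus O(issue_refund), which is F(~issue_refund): ~issue_refund is forbidden.

Forbidden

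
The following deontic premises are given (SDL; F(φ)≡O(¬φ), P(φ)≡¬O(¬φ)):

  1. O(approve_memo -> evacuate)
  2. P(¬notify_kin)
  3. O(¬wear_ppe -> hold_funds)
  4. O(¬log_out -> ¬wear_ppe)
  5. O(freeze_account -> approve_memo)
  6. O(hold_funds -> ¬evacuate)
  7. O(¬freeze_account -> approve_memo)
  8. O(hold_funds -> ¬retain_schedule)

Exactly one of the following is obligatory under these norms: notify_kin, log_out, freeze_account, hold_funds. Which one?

Premises 5 and 7 are O(freeze_account -> approve_memo) and O(¬freeze_account -> approve_memo); every ideal world satisfies freeze_account or ¬freeze_account, so in either case approve_memo holds — hence O(approve_memo).
With premise 1, O(approve_memo -> evacuate), the K-axiom yields O(evacuate).
Premise 6 is O(hold_funds -> ¬evacuate); contrapositively O(evacuate -> ¬hold_funds). Since O(evacuate) holds, K gives O(¬hold_funds).
Premise 3, O(¬wear_ppe -> hold_funds), contraposes to O(¬hold_funds -> wear_ppe); with O(¬hold_funds) we get O(wear_ppe).
Premise 4 is O(¬log_out -> ¬wear_ppe); contrapositively O(wear_ppe -> log_out). Since O(wear_ppe) holds, K gives O(log_out).
So O(log_out) holds — log_out is obligatory. None of the other listed options is made obligatory by any chain of premises.

log_out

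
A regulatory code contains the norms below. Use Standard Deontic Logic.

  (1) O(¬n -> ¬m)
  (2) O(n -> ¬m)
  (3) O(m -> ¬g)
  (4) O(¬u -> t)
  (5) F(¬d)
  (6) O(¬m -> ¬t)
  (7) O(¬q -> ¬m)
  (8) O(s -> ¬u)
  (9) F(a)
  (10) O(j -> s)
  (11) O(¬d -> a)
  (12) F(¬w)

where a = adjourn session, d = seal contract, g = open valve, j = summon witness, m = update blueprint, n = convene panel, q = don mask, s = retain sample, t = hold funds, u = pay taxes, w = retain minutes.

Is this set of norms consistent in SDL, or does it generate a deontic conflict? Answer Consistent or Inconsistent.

Premise 11 is O(¬d -> a), but O(¬d) is not derivable from the premises, so it does not yield O(a).
So O(a) is not derivable, and the apparent clash with O(¬a) does not arise.
A world satisfying every obligation exists (e.g. a=false, d=true, g=false, j=false, m=false, n=false, q=false, s=false, t=false, u=true, w=true); no atom is both obligatory and forbidden, so the set is consistent.

Consistent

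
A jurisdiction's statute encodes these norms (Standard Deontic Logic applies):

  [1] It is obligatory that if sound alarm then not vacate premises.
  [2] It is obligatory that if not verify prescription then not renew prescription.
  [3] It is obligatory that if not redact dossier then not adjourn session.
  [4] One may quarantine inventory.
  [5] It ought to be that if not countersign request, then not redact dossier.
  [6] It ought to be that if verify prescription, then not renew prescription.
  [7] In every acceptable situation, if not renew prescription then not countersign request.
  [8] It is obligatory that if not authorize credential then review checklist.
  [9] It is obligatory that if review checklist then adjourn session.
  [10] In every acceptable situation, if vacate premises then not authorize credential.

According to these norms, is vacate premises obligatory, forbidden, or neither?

By case analysis on verify_prescription: premise 6 gives O(verify_prescription → ¬renew_prescription) and premise 2 gives O(¬verify_prescription → ¬renew_prescription), so O(¬renew_prescription) either way.
From O(¬renew_prescription) and premise 7, O(¬renew_prescription → ¬countersign_request), we obtain O(¬countersign_request).
Applying K to premise 5 (O(¬countersign_request → ¬redact_dossier)) and O(¬countersign_request) yields O(¬redact_dossier).
Premise 3 is O(¬redact_dossier → ¬adjourn_session); since O(¬redact_dossier), deontic closure gives O(¬adjourn_session).
The contrapositive of premise 9 (O(review_checklist → adjourn_session)) is O(¬adjourn_session → ¬review_checklist), and O(¬adjourn_session) is already established, so O(¬review_checklist).
Premise 8 is O(¬authorize_credential → review_checklist); contrapositively O(¬review_checklist → authorize_credential). Since O(¬review_checklist) holds, K gives O(authorize_credential).
Premise 10 is O(vacate_premises → ¬authorize_credential); contrapositively O(authorize_credential → ¬vacate_premises). Since O(authorize_credential) holds, K gives O(¬vacate_premises).
Premises 1, 4 do not contribute to this derivation.
Thus O(¬vacate_premises), which is F(vacate_premises): vacate_premises is forbidden.

Forbidden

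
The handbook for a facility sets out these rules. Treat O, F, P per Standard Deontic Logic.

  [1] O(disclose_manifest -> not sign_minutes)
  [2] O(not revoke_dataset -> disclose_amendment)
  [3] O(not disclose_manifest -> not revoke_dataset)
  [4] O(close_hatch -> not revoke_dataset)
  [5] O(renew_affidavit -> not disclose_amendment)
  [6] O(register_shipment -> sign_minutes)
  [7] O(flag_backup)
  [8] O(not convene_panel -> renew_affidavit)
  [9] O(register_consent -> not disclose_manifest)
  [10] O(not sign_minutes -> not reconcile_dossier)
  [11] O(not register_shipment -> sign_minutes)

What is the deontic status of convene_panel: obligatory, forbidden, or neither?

Obligatory

Premises 11 and 6 cover both cases: O(not register_shipment -> sign_minutes) and O(register_shipment -> sign_minutes). Since not register_shipment ∨ register_shipment is a tautology, O(sign_minutes) follows.
Premise 1 is O(disclose_manifest -> not sign_minutes); contrapositively O(sign_minutes -> not disclose_manifest). Since O(sign_minutes) holds, K gives O(not disclose_manifest).
Premise 3 is O(not disclose_manifest -> not revoke_dataset); since O(not disclose_manifest), deontic closure gives O(not revoke_dataset).
From O(not revoke_dataset) and premise 2, O(not revoke_dataset -> disclose_amendment), we obtain O(disclose_amendment).
Premise 5 is O(renew_affidavit -> not disclose_amendment); contrapositively O(disclose_amendment -> not renew_affidavit). Since O(disclose_amendment) holds, K gives O(not renew_affidavit).
Premise 8 is O(not convene_panel -> renew_affidavit); contrapositively O(not renew_affidavit -> convene_panel). Since O(not renew_affidavit) holds, K gives O(convene_panel).
Premises 4, 7, 9, 10 do not contribute to this derivation.
Hence convene_panel is obligatory.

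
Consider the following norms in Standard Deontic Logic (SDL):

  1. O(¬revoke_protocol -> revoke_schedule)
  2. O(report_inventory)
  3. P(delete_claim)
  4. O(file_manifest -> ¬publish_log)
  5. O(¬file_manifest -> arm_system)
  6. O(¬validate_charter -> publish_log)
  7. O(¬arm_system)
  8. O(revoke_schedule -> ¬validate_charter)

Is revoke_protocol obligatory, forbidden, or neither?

Obligatory

From premise 7 we have O(¬arm_system).
The contrapositive of premise 5 (O(¬file_manifest -> arm_system)) is O(¬arm_system -> file_manifest), and O(¬arm_system) is already established, so O(file_manifest).
Premise 4 is O(file_manifest -> ¬publish_log); since O(file_manifest), deontic closure gives O(¬publish_log).
Premise 6, O(¬validate_charter -> publish_log), contraposes to O(¬publish_log -> validate_charter); with O(¬publish_log) we get O(validate_charter).
The contrapositive of premise 8 (O(revoke_schedule -> ¬validate_charter)) is O(validate_charter -> ¬revoke_schedule), and O(validate_charter) is already established, so O(¬revoke_schedule).
The contrapositive of premise 1 (O(¬revoke_protocol -> revoke_schedule)) is O(¬revoke_schedule -> revoke_protocol), and O(¬revoke_schedule) is already established, so O(revoke_protocol).
Premises 2, 3 do not contribute to this derivation.
Hence revoke_protocol is obligatory.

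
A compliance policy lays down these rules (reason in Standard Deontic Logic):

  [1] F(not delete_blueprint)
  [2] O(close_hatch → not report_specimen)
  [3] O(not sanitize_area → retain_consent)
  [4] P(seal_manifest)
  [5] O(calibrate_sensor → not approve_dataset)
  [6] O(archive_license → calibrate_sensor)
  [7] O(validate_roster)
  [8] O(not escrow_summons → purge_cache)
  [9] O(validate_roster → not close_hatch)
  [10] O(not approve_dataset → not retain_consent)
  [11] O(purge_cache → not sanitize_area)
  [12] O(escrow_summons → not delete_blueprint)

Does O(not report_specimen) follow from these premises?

Premise 2 is O(close_hatch → not report_specimen), but O(close_hatch) is not derivable from the premises, so it does not yield O(not report_specimen).
No other premise forces O(not report_specimen). An ideal world satisfying every premise can still have not report_specimen false, so O(not report_specimen) is not derivable.

No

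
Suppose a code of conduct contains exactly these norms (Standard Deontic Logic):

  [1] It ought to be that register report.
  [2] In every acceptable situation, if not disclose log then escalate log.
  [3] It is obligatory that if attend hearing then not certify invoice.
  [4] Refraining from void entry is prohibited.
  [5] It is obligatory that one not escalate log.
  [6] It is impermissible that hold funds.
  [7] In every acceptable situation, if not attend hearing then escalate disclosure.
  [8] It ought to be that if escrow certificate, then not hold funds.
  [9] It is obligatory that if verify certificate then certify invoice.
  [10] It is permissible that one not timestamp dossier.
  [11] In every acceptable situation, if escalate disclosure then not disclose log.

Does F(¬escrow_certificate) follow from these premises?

Premise 8 is O(escrow_certificate → ¬hold_funds); even if O(¬hold_funds) held, inferring O(escrow_certificate) would be affirming the consequent — invalid.
No other premise forces O(escrow_certificate). An ideal world satisfying every premise can still have ¬escrow_certificate true, so F(¬escrow_certificate) is not derivable.

No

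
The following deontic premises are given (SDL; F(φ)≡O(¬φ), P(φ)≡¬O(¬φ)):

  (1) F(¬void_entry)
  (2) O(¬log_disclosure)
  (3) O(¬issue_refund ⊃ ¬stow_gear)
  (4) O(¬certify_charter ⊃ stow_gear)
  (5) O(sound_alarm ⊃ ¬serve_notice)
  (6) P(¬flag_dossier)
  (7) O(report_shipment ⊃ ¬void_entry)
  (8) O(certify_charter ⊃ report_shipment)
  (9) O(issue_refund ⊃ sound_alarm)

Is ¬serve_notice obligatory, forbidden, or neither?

Premise 1, F(¬void_entry), is equivalent to O(void_entry).
Premise 7, O(report_shipment ⊃ ¬void_entry), contraposes to O(void_entry ⊃ ¬report_shipment); with O(void_entry) we get O(¬report_shipment).
Premise 8 is O(certify_charter ⊃ report_shipment); contrapositively O(¬report_shipment ⊃ ¬certify_charter). Since O(¬report_shipment) holds, K gives O(¬certify_charter).
From O(¬certify_charter) and premise 4, O(¬certify_charter ⊃ stow_gear), we obtain O(stow_gear).
Premise 3, O(¬issue_refund ⊃ ¬stow_gear), contraposes to O(stow_gear ⊃ issue_refund); with O(stow_gear) we get O(issue_refund).
Premise 9 is O(issue_refund ⊃ sound_alarm); since O(issue_refund), deontic closure gives O(sound_alarm).
Premise 5 is O(sound_alarm ⊃ ¬serve_notice); since O(sound_alarm), deontic closure gives O(¬serve_notice).
Premises 2, 6 do not contribute to this derivation.
Hence ¬serve_notice is obligatory.

Obligatory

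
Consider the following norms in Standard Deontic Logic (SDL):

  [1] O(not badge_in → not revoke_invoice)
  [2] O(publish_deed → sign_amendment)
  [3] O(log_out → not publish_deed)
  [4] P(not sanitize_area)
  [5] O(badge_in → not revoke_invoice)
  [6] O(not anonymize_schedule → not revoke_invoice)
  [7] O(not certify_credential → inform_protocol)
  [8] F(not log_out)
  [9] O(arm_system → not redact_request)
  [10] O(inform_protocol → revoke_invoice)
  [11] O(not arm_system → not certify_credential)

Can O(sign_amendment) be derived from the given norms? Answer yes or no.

No

Premise 2 is O(publish_deed → sign_amendment), but O(publish_deed) is not derivable from the premises, so it does not yield O(sign_amendment).
No other premise forces O(sign_amendment). An ideal world satisfying every premise can still have sign_amendment false, so O(sign_amendment) is not derivable.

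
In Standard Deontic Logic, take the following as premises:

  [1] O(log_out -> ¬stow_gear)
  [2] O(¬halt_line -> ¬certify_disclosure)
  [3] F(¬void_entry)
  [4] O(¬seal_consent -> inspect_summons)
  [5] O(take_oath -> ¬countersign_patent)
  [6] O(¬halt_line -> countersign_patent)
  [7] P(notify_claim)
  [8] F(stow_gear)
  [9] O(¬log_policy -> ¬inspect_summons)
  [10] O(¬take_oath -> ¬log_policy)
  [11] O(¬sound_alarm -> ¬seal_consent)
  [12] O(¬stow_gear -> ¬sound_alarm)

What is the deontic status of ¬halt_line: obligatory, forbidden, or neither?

Forbidden

Premise 8 is F(stow_gear), i.e. O(¬stow_gear).
From O(¬stow_gear) and premise 12, O(¬stow_gear -> ¬sound_alarm), we obtain O(¬sound_alarm).
With premise 11, O(¬sound_alarm -> ¬seal_consent), the K-axiom yields O(¬seal_consent).
Premise 4 is O(¬seal_consent -> inspect_summons); since O(¬seal_consent), deontic closure gives O(inspect_summons).
The contrapositive of premise 9 (O(¬log_policy -> ¬inspect_summons)) is O(inspect_summons -> log_policy), and O(inspect_summons) is already established, so O(log_policy).
Premise 10 is O(¬take_oath -> ¬log_policy); contrapositively O(log_policy -> take_oath). Since O(log_policy) holds, K gives O(take_oath).
From O(take_oath) and premise 5, O(take_oath -> ¬countersign_patent), we obtain O(¬countersign_patent).
Premise 6 is O(¬halt_line -> countersign_patent); contrapositively O(¬countersign_patent -> halt_line). Since O(¬countersign_patent) holds, K gives O(halt_line).
Premises 1, 2, 3, 7 do not contribute to this derivation.
Thus O(halt_line), which is F(¬halt_line): ¬halt_line is forbidden.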